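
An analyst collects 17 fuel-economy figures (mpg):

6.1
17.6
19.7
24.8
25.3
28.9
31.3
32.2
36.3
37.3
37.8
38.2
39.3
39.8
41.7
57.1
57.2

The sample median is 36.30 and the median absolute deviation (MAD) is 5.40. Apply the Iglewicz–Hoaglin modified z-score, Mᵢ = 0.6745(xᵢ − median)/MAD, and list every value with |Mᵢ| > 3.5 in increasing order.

|Mᵢ| > 3.5 ⇔ |xᵢ − 36.30| > 3.5·5.40/0.6745 = 28.02.
So outliers lie outside [8.28, 64.32].
6.1: M = -3.77 → outlier.

6.1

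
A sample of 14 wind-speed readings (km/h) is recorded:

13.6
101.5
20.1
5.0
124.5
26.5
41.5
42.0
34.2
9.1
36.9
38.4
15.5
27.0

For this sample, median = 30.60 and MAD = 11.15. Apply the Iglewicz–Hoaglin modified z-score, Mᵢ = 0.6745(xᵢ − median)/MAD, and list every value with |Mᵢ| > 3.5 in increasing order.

|Mᵢ| > 3.5 ⇔ |xᵢ − 30.60| > 3.5·11.15/0.6745 = 57.86.
So outliers lie outside [-27.26, 88.46].
101.5: M = 4.29 → outlier.
124.5: M = 5.68 → outlier.

101.5, 124.5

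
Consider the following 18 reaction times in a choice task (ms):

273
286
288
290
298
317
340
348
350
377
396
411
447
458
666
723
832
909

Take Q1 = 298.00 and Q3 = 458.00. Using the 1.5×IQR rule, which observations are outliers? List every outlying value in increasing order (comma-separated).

IQR = Q3 − Q1 = 458.00 − 298.00 = 160.00.
Lower fence = Q1 − 1.5·IQR = 298.00 − 240.00 = 58.00.
Upper fence = Q3 + 1.5·IQR = 458.00 + 240.00 = 698.00.
723 > 698.00 → outlier.
832 > 698.00 → outlier.
909 > 698.00 → outlier.
All remaining values lie within [58.00, 698.00].

723, 832, 909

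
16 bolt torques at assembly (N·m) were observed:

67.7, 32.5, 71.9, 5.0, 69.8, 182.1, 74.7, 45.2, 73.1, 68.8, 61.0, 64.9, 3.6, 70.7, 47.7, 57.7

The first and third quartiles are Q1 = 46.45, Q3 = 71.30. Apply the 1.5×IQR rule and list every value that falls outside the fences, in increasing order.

3.6, 5.0, 182.1

IQR = Q3 − Q1 = 71.30 − 46.45 = 24.85.
Lower fence = Q1 − 1.5·IQR = 46.45 − 37.275 = 9.175.
Upper fence = Q3 + 1.5·IQR = 71.30 + 37.275 = 108.575.
3.6 < 9.175 → outlier.
5.0 < 9.175 → outlier.
182.1 > 108.575 → outlier.
All remaining values lie within [9.175, 108.575].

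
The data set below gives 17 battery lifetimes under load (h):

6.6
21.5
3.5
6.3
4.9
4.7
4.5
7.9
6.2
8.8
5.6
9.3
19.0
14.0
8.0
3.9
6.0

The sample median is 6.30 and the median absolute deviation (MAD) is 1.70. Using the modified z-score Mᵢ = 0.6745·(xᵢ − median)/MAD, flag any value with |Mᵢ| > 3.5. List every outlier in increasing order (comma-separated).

|Mᵢ| > 3.5 ⇔ |xᵢ − 6.30| > 3.5·1.70/0.6745 = 8.82.
So outliers lie outside [-2.52, 15.12].
19.0: M = 5.04 → outlier.
21.5: M = 6.03 → outlier.

19.0, 21.5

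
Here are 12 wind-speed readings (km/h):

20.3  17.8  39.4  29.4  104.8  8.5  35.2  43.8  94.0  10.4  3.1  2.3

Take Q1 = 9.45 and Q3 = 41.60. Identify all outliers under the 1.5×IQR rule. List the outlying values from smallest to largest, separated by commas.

94.0, 104.8

IQR = Q3 − Q1 = 41.60 − 9.45 = 32.15.
Lower fence = Q1 − 1.5·IQR = 9.45 − 48.225 = -38.775.
Upper fence = Q3 + 1.5·IQR = 41.60 + 48.225 = 89.825.
94.0 > 89.825 → outlier.
104.8 > 89.825 → outlier.
All remaining values lie within [-38.775, 89.825].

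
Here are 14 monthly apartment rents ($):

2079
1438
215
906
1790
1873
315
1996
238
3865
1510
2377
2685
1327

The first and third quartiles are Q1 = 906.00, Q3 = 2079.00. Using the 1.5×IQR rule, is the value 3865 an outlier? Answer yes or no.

IQR = Q3 − Q1 = 2079.00 − 906.00 = 1173.00.
Lower fence = Q1 − 1.5·IQR = 906.00 − 1759.50 = -853.50.
Upper fence = Q3 + 1.5·IQR = 2079.00 + 1759.50 = 3838.50.
3865 lies above the upper fence.

yes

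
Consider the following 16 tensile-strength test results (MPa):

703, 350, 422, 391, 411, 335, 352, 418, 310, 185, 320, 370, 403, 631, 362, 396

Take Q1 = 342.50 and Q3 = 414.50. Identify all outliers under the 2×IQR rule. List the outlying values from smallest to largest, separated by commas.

IQR = Q3 − Q1 = 414.50 − 342.50 = 72.00.
Lower fence = Q1 − 2·IQR = 342.50 − 144.00 = 198.50.
Upper fence = Q3 + 2·IQR = 414.50 + 144.00 = 558.50.
185 < 198.50 → outlier.
631 > 558.50 → outlier.
703 > 558.50 → outlier.
All remaining values lie within [198.50, 558.50].

185, 631, 703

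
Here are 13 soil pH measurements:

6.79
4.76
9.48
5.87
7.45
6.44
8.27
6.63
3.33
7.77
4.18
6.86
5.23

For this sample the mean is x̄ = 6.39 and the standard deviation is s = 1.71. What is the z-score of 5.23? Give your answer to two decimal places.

z = (5.23 − 6.39) / 1.71 = -0.68.

-0.68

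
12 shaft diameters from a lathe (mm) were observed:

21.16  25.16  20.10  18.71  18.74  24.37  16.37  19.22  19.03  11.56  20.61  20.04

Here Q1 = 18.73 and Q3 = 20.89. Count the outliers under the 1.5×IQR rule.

3

IQR = 2.16; fences at 18.73 − 3.24 = 15.49 and 20.89 + 3.24 = 24.13.
Outside the cutoffs: 11.56, 24.37, 25.16.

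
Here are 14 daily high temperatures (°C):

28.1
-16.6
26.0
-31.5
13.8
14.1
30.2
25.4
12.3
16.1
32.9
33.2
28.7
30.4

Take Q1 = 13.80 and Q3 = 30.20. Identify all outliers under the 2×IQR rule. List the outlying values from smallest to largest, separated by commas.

-31.5

IQR = Q3 − Q1 = 30.20 − 13.80 = 16.40.
Lower fence = Q1 − 2·IQR = 13.80 − 32.80 = -19.00.
Upper fence = Q3 + 2·IQR = 30.20 + 32.80 = 63.00.
-31.5 < -19.00 → outlier.
All remaining values lie within [-19.00, 63.00].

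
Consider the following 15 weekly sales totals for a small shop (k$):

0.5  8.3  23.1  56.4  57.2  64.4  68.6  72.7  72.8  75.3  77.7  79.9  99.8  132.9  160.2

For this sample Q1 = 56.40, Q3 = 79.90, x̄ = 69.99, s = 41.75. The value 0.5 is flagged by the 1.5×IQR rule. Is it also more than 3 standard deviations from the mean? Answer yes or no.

no

z = (0.5 − 69.99) / 41.75 = -1.66.
|z| = 1.66 ≤ 3.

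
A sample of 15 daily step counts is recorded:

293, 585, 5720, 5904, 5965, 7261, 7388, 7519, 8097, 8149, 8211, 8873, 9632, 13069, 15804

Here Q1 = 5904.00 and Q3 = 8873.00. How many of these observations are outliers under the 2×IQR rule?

IQR = 2969.00; fences at 5904.00 − 5938.00 = -34.00 and 8873.00 + 5938.00 = 14811.00.
Outside the cutoffs: 15804.

1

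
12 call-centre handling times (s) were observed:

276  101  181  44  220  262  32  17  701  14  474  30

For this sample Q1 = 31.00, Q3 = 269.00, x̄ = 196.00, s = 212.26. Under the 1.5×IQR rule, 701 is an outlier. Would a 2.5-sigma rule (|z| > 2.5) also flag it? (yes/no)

no

z = (701 − 196.00) / 212.26 = 2.38.
|z| = 2.38 ≤ 2.5.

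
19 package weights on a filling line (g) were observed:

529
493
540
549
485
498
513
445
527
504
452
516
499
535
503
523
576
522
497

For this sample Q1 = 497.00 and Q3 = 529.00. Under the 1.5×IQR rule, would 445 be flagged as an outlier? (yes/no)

IQR = Q3 − Q1 = 529.00 − 497.00 = 32.00.
Lower fence = Q1 − 1.5·IQR = 497.00 − 48.00 = 449.00.
Upper fence = Q3 + 1.5·IQR = 529.00 + 48.00 = 577.00.
445 lies below the lower fence.

yes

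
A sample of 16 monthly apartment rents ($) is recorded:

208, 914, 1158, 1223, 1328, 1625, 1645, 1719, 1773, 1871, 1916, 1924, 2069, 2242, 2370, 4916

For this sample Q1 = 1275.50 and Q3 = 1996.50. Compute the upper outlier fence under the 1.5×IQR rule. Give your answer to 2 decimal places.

3078.00

IQR = Q3 − Q1 = 1996.50 − 1275.50 = 721.00.
Lower fence = Q1 − 1.5·IQR = 1275.50 − 1081.50 = 194.00.
Upper fence = Q3 + 1.5·IQR = 1996.50 + 1081.50 = 3078.00.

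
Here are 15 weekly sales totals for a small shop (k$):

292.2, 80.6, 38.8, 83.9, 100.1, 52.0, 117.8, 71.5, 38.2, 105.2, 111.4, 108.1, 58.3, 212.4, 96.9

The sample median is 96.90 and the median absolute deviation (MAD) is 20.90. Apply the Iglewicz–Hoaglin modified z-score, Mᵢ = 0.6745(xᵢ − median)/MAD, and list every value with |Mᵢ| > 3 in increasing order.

212.4, 292.2

|Mᵢ| > 3 ⇔ |xᵢ − 96.90| > 3·20.90/0.6745 = 92.96.
So outliers lie outside [3.94, 189.86].
212.4: M = 3.73 → outlier.
292.2: M = 6.30 → outlier.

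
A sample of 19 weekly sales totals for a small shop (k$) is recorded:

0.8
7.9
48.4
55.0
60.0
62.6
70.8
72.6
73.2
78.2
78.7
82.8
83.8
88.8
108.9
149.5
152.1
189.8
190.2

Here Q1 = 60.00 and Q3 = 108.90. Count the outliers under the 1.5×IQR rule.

2

IQR = 48.90; fences at 60.00 − 73.35 = -13.35 and 108.90 + 73.35 = 182.25.
Outside the cutoffs: 189.8, 190.2.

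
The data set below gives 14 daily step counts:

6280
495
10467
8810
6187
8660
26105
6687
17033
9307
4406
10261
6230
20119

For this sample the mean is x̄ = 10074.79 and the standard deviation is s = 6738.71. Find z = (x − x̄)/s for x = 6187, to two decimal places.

z = (6187 − 10074.79) / 6738.71 = -0.58.

-0.58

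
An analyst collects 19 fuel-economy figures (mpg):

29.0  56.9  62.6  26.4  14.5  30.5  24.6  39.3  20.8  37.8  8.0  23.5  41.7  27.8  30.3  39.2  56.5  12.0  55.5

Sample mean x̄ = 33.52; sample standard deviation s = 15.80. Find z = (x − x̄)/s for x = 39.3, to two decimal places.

z = (39.3 − 33.52) / 15.80 = 0.37.

0.37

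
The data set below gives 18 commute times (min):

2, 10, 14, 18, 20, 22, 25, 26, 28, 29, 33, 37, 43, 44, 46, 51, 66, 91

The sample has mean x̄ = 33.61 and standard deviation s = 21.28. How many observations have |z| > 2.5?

1

Cutoffs: x̄ ± 2.5s = [-19.59, 86.81].
Outside the cutoffs: 91.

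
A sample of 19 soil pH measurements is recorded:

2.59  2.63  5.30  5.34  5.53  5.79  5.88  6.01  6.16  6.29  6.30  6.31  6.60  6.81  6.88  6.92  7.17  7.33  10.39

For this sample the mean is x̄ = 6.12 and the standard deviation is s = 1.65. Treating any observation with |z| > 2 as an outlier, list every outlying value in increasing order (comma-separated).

Cutoffs at x̄ ± 2s: 6.12 ± 2·1.65 = [2.82, 9.42].
2.59: z = -2.14, |z| > 2 → outlier.
2.63: z = -2.12, |z| > 2 → outlier.
10.39: z = 2.59, |z| > 2 → outlier.
Every other value lies within [2.82, 9.42].

2.59, 2.63, 10.39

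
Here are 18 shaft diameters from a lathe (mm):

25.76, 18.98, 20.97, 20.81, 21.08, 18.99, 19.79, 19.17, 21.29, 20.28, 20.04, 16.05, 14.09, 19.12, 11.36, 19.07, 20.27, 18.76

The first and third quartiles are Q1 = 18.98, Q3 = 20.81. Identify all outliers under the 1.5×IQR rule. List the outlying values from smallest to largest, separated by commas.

11.36, 14.09, 16.05, 25.76

IQR = Q3 − Q1 = 20.81 − 18.98 = 1.83.
Lower fence = Q1 − 1.5·IQR = 18.98 − 2.745 = 16.235.
Upper fence = Q3 + 1.5·IQR = 20.81 + 2.745 = 23.555.
11.36 < 16.235 → outlier.
14.09 < 16.235 → outlier.
16.05 < 16.235 → outlier.
25.76 > 23.555 → outlier.
All remaining values lie within [16.235, 23.555].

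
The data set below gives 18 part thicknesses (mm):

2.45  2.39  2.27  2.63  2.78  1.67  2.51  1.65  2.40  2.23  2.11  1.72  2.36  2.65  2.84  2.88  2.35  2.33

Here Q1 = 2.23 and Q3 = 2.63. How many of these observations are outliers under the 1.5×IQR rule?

0

IQR = 0.40; fences at 2.23 − 0.60 = 1.63 and 2.63 + 0.60 = 3.23.
Every value lies within the cutoffs.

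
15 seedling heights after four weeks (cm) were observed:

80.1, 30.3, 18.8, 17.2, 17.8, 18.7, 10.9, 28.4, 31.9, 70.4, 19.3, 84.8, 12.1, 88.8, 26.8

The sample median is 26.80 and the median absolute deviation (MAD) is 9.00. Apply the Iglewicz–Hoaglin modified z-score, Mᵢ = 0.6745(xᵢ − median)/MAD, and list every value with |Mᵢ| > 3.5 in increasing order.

80.1, 84.8, 88.8

|Mᵢ| > 3.5 ⇔ |xᵢ − 26.80| > 3.5·9.00/0.6745 = 46.70.
So outliers lie outside [-19.90, 73.50].
80.1: M = 3.99 → outlier.
84.8: M = 4.35 → outlier.
88.8: M = 4.65 → outlier.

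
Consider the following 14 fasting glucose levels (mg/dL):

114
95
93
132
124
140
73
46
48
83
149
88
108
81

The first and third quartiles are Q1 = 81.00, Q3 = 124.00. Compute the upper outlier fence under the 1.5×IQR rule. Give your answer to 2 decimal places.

IQR = Q3 − Q1 = 124.00 − 81.00 = 43.00.
Lower fence = Q1 − 1.5·IQR = 81.00 − 64.50 = 16.50.
Upper fence = Q3 + 1.5·IQR = 124.00 + 64.50 = 188.50.

188.50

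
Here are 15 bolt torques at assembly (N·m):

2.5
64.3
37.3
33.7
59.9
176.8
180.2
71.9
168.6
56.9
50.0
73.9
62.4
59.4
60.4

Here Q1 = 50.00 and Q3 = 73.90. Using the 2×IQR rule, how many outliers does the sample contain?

IQR = 23.90; fences at 50.00 − 47.80 = 2.20 and 73.90 + 47.80 = 121.70.
Outside the cutoffs: 168.6, 176.8, 180.2.

3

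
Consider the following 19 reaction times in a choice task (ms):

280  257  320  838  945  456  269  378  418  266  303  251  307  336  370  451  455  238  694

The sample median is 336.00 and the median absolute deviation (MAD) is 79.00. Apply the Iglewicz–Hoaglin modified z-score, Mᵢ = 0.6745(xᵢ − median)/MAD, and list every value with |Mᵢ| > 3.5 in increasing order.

838, 945

|Mᵢ| > 3.5 ⇔ |xᵢ − 336.00| > 3.5·79.00/0.6745 = 409.93.
So outliers lie outside [-73.93, 745.93].
838: M = 4.29 → outlier.
945: M = 5.20 → outlier.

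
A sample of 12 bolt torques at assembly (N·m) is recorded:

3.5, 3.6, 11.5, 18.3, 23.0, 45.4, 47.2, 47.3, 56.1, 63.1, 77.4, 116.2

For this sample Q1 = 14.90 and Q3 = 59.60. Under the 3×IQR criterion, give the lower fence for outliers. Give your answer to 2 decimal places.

IQR = Q3 − Q1 = 59.60 − 14.90 = 44.70.
Lower fence = Q1 − 3·IQR = 14.90 − 134.10 = -119.20.
Upper fence = Q3 + 3·IQR = 59.60 + 134.10 = 193.70.

-119.20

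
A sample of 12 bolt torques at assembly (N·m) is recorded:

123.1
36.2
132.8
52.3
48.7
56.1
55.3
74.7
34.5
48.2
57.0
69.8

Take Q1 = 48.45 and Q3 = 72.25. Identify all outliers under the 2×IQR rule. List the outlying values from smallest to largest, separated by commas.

IQR = Q3 − Q1 = 72.25 − 48.45 = 23.80.
Lower fence = Q1 − 2·IQR = 48.45 − 47.60 = 0.85.
Upper fence = Q3 + 2·IQR = 72.25 + 47.60 = 119.85.
123.1 > 119.85 → outlier.
132.8 > 119.85 → outlier.
All remaining values lie within [0.85, 119.85].

123.1, 132.8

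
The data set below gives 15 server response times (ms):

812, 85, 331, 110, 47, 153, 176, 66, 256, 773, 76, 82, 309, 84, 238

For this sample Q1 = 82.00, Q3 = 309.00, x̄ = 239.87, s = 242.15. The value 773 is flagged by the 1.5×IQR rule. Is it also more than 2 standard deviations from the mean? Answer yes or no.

z = (773 − 239.87) / 242.15 = 2.20.
|z| = 2.20 > 2.

yes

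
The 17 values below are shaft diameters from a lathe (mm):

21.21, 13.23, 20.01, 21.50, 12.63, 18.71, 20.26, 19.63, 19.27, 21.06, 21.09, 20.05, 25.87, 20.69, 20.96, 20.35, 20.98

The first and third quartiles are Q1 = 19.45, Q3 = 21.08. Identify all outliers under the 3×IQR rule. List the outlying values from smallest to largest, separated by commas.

IQR = Q3 − Q1 = 21.08 − 19.45 = 1.63.
Lower fence = Q1 − 3·IQR = 19.45 − 4.89 = 14.56.
Upper fence = Q3 + 3·IQR = 21.08 + 4.89 = 25.97.
12.63 < 14.56 → outlier.
13.23 < 14.56 → outlier.
All remaining values lie within [14.56, 25.97].

12.63, 13.23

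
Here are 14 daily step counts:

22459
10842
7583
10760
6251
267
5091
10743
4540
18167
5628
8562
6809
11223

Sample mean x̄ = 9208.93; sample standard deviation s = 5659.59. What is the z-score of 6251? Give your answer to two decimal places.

-0.52

z = (6251 − 9208.93) / 5659.59 = -0.52.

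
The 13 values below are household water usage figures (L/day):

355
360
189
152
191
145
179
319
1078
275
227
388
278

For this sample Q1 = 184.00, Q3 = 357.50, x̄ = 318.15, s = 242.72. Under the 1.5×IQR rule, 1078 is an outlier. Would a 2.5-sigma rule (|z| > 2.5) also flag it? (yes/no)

z = (1078 − 318.15) / 242.72 = 3.13.
|z| = 3.13 > 2.5.

yes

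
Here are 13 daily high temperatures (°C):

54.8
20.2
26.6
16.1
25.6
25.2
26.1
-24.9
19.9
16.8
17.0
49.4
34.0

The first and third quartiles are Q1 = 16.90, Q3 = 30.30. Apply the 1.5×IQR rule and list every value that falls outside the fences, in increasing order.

-24.9, 54.8

IQR = Q3 − Q1 = 30.30 − 16.90 = 13.40.
Lower fence = Q1 − 1.5·IQR = 16.90 − 20.10 = -3.20.
Upper fence = Q3 + 1.5·IQR = 30.30 + 20.10 = 50.40.
-24.9 < -3.20 → outlier.
54.8 > 50.40 → outlier.
All remaining values lie within [-3.20, 50.40].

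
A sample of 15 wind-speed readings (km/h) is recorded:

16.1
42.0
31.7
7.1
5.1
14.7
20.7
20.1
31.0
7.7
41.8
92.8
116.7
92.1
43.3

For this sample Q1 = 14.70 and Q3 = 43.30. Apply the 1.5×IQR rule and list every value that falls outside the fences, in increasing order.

IQR = Q3 − Q1 = 43.30 − 14.70 = 28.60.
Lower fence = Q1 − 1.5·IQR = 14.70 − 42.90 = -28.20.
Upper fence = Q3 + 1.5·IQR = 43.30 + 42.90 = 86.20.
92.1 > 86.20 → outlier.
92.8 > 86.20 → outlier.
116.7 > 86.20 → outlier.
All remaining values lie within [-28.20, 86.20].

92.1, 92.8, 116.7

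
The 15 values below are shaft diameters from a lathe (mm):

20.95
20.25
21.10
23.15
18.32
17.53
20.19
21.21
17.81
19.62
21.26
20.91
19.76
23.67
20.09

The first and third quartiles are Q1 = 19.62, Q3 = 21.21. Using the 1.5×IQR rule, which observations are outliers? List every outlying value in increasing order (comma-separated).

23.67

IQR = Q3 − Q1 = 21.21 − 19.62 = 1.59.
Lower fence = Q1 − 1.5·IQR = 19.62 − 2.385 = 17.235.
Upper fence = Q3 + 1.5·IQR = 21.21 + 2.385 = 23.595.
23.67 > 23.595 → outlier.
All remaining values lie within [17.235, 23.595].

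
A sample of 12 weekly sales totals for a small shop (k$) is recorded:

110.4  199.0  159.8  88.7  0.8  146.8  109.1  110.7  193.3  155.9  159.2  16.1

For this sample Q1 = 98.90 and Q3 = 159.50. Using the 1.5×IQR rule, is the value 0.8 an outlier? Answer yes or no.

yes

IQR = Q3 − Q1 = 159.50 − 98.90 = 60.60.
Lower fence = Q1 − 1.5·IQR = 98.90 − 90.90 = 8.00.
Upper fence = Q3 + 1.5·IQR = 159.50 + 90.90 = 250.40.
0.8 lies below the lower fence.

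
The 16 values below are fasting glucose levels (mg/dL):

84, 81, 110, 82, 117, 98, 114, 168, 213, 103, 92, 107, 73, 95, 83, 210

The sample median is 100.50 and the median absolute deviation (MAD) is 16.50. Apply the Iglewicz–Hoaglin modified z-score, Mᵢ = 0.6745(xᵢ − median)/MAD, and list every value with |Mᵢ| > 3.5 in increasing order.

|Mᵢ| > 3.5 ⇔ |xᵢ − 100.50| > 3.5·16.50/0.6745 = 85.62.
So outliers lie outside [14.88, 186.12].
210: M = 4.48 → outlier.
213: M = 4.60 → outlier.

210, 213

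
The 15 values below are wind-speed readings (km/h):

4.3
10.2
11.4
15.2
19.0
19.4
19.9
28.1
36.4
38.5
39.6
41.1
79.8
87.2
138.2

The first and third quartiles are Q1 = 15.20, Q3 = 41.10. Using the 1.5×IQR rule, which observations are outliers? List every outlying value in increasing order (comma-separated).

IQR = Q3 − Q1 = 41.10 − 15.20 = 25.90.
Lower fence = Q1 − 1.5·IQR = 15.20 − 38.85 = -23.65.
Upper fence = Q3 + 1.5·IQR = 41.10 + 38.85 = 79.95.
87.2 > 79.95 → outlier.
138.2 > 79.95 → outlier.
All remaining values lie within [-23.65, 79.95].

87.2, 138.2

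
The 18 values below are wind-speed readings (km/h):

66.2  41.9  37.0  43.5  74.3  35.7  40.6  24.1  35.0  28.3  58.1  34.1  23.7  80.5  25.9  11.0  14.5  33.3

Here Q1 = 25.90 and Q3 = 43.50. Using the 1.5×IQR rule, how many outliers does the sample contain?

IQR = 17.60; fences at 25.90 − 26.40 = -0.50 and 43.50 + 26.40 = 69.90.
Outside the cutoffs: 74.3, 80.5.

2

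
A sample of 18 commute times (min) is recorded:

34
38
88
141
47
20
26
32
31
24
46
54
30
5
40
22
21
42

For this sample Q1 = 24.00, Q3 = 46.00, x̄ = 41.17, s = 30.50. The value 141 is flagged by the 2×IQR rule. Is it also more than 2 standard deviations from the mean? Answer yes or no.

z = (141 − 41.17) / 30.50 = 3.27.
|z| = 3.27 > 2.

yes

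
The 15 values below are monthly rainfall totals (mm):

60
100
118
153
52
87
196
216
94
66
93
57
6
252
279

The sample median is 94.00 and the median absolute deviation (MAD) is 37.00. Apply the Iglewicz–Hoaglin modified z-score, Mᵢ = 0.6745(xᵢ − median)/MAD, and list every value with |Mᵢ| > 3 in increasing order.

|Mᵢ| > 3 ⇔ |xᵢ − 94.00| > 3·37.00/0.6745 = 164.57.
So outliers lie outside [-70.57, 258.57].
279: M = 3.37 → outlier.

279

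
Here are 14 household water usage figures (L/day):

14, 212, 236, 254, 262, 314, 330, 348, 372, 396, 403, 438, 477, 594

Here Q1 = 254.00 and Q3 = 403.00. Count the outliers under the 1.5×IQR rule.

1

IQR = 149.00; fences at 254.00 − 223.50 = 30.50 and 403.00 + 223.50 = 626.50.
Outside the cutoffs: 14.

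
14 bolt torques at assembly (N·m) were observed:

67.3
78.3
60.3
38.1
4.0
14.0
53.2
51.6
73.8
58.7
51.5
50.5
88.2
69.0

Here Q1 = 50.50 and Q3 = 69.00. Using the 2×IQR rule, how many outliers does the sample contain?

1

IQR = 18.50; fences at 50.50 − 37.00 = 13.50 and 69.00 + 37.00 = 106.00.
Outside the cutoffs: 4.0.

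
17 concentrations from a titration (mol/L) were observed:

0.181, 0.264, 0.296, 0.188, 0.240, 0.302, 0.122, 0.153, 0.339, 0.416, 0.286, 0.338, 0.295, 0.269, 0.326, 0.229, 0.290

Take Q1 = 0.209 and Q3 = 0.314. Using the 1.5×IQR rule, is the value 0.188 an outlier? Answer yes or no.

no

IQR = Q3 − Q1 = 0.314 − 0.209 = 0.105.
Lower fence = Q1 − 1.5·IQR = 0.209 − 0.1575 = 0.0515.
Upper fence = Q3 + 1.5·IQR = 0.314 + 0.1575 = 0.4715.
0.188 lies within [0.0515, 0.4715].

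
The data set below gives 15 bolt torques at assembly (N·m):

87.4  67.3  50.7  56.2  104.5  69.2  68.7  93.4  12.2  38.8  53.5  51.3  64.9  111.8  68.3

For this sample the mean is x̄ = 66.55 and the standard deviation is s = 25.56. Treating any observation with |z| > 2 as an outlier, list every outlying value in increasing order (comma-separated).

12.2

Cutoffs at x̄ ± 2s: 66.55 ± 2·25.56 = [15.43, 117.67].
12.2: z = -2.13, |z| > 2 → outlier.
Every other value lies within [15.43, 117.67].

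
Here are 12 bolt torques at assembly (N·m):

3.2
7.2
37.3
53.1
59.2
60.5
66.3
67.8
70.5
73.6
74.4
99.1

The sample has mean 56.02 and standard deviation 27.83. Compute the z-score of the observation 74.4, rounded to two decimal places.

z = (74.4 − 56.02) / 27.83 = 0.66.

0.66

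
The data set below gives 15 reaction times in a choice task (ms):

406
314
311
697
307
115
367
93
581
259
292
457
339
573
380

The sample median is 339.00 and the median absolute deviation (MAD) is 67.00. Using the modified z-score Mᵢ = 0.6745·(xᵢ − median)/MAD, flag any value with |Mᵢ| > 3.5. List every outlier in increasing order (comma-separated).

697

|Mᵢ| > 3.5 ⇔ |xᵢ − 339.00| > 3.5·67.00/0.6745 = 347.66.
So outliers lie outside [-8.66, 686.66].
697: M = 3.60 → outlier.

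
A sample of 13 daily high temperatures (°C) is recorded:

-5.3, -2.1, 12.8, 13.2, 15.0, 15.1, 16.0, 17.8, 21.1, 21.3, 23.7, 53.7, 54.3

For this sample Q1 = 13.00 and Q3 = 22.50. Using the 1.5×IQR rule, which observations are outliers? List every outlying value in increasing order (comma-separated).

IQR = Q3 − Q1 = 22.50 − 13.00 = 9.50.
Lower fence = Q1 − 1.5·IQR = 13.00 − 14.25 = -1.25.
Upper fence = Q3 + 1.5·IQR = 22.50 + 14.25 = 36.75.
-5.3 < -1.25 → outlier.
-2.1 < -1.25 → outlier.
53.7 > 36.75 → outlier.
54.3 > 36.75 → outlier.
All remaining values lie within [-1.25, 36.75].

-5.3, -2.1, 53.7, 54.3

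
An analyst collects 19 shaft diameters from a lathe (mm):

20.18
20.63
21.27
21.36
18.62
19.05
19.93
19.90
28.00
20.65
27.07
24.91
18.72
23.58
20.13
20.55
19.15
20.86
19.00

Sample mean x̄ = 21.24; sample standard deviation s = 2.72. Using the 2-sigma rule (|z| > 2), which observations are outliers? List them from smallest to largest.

27.07, 28.00

Cutoffs at x̄ ± 2s: 21.24 ± 2·2.72 = [15.80, 26.68].
27.07: z = 2.14, |z| > 2 → outlier.
28.00: z = 2.49, |z| > 2 → outlier.
Every other value lies within [15.80, 26.68].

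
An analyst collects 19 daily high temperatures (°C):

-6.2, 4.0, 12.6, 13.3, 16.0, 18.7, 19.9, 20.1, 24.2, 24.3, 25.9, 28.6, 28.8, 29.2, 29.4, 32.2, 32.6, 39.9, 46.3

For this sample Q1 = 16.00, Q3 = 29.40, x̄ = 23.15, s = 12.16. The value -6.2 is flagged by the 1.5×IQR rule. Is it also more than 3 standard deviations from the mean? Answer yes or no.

z = (-6.2 − 23.15) / 12.16 = -2.41.
|z| = 2.41 ≤ 3.

no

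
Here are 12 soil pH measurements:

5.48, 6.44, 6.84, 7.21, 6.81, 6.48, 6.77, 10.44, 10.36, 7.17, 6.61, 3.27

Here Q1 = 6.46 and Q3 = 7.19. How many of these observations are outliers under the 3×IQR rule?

3

IQR = 0.73; fences at 6.46 − 2.19 = 4.27 and 7.19 + 2.19 = 9.38.
Outside the cutoffs: 3.27, 10.36, 10.44.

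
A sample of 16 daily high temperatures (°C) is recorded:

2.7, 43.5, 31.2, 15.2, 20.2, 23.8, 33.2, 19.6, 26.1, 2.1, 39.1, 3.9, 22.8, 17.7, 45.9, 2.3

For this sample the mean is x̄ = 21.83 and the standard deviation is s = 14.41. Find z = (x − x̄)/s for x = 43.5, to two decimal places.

z = (43.5 − 21.83) / 14.41 = 1.50.

1.50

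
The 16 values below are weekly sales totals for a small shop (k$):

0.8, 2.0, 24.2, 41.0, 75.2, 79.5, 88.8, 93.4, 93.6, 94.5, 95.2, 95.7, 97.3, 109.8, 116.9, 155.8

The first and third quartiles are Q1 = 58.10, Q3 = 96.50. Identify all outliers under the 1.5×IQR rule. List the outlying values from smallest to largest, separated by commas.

155.8

IQR = Q3 − Q1 = 96.50 − 58.10 = 38.40.
Lower fence = Q1 − 1.5·IQR = 58.10 − 57.60 = 0.50.
Upper fence = Q3 + 1.5·IQR = 96.50 + 57.60 = 154.10.
155.8 > 154.10 → outlier.
All remaining values lie within [0.50, 154.10].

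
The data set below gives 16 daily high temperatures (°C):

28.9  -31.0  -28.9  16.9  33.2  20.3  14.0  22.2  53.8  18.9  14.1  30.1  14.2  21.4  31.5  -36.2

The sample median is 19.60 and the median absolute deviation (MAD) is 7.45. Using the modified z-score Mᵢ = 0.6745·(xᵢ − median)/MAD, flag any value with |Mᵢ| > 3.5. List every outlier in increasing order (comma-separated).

-36.2, -31.0, -28.9

|Mᵢ| > 3.5 ⇔ |xᵢ − 19.60| > 3.5·7.45/0.6745 = 38.66.
So outliers lie outside [-19.06, 58.26].
-36.2: M = -5.05 → outlier.
-31.0: M = -4.58 → outlier.
-28.9: M = -4.39 → outlier.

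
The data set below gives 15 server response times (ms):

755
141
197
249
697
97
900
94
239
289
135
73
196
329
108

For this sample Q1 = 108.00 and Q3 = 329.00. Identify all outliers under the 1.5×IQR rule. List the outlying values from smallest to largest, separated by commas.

697, 755, 900

IQR = Q3 − Q1 = 329.00 − 108.00 = 221.00.
Lower fence = Q1 − 1.5·IQR = 108.00 − 331.50 = -223.50.
Upper fence = Q3 + 1.5·IQR = 329.00 + 331.50 = 660.50.
697 > 660.50 → outlier.
755 > 660.50 → outlier.
900 > 660.50 → outlier.
All remaining values lie within [-223.50, 660.50].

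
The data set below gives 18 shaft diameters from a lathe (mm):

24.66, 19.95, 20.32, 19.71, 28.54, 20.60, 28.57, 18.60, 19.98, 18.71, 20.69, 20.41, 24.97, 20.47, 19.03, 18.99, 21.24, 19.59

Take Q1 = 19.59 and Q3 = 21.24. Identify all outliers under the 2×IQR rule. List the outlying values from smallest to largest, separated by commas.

IQR = Q3 − Q1 = 21.24 − 19.59 = 1.65.
Lower fence = Q1 − 2·IQR = 19.59 − 3.30 = 16.29.
Upper fence = Q3 + 2·IQR = 21.24 + 3.30 = 24.54.
24.66 > 24.54 → outlier.
24.97 > 24.54 → outlier.
28.54 > 24.54 → outlier.
28.57 > 24.54 → outlier.
All remaining values lie within [16.29, 24.54].

24.66, 24.97, 28.54, 28.57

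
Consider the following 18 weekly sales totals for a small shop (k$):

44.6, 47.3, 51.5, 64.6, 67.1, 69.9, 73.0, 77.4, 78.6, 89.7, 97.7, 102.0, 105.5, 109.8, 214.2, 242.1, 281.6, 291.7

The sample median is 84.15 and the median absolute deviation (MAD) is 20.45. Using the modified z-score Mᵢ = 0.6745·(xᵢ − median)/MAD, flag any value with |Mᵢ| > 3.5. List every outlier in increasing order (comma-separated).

214.2, 242.1, 281.6, 291.7

|Mᵢ| > 3.5 ⇔ |xᵢ − 84.15| > 3.5·20.45/0.6745 = 106.12.
So outliers lie outside [-21.97, 190.27].
214.2: M = 4.29 → outlier.
242.1: M = 5.21 → outlier.
281.6: M = 6.51 → outlier.
291.7: M = 6.85 → outlier.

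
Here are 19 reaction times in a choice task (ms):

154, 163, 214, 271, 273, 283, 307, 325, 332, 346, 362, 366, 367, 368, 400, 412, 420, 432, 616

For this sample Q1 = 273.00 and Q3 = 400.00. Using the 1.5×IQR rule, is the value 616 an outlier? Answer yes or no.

yes

IQR = Q3 − Q1 = 400.00 − 273.00 = 127.00.
Lower fence = Q1 − 1.5·IQR = 273.00 − 190.50 = 82.50.
Upper fence = Q3 + 1.5·IQR = 400.00 + 190.50 = 590.50.
616 lies above the upper fence.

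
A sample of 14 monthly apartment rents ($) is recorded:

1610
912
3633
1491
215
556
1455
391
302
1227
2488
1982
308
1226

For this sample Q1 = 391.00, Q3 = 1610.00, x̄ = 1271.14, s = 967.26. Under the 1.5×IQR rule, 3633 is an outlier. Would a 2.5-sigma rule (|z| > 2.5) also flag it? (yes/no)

z = (3633 − 1271.14) / 967.26 = 2.44.
|z| = 2.44 ≤ 2.5.

no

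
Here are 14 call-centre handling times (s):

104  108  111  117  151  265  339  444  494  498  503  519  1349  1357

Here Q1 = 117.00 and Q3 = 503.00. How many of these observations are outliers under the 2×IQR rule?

IQR = 386.00; fences at 117.00 − 772.00 = -655.00 and 503.00 + 772.00 = 1275.00.
Outside the cutoffs: 1349, 1357.

2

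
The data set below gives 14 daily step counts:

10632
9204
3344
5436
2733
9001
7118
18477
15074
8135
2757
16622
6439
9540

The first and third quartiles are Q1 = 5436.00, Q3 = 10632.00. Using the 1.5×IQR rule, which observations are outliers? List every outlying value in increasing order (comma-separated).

IQR = Q3 − Q1 = 10632.00 − 5436.00 = 5196.00.
Lower fence = Q1 − 1.5·IQR = 5436.00 − 7794.00 = -2358.00.
Upper fence = Q3 + 1.5·IQR = 10632.00 + 7794.00 = 18426.00.
18477 > 18426.00 → outlier.
All remaining values lie within [-2358.00, 18426.00].

18477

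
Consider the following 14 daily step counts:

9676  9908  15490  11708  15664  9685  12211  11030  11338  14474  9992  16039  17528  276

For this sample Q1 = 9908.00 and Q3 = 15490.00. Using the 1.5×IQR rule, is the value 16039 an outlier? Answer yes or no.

IQR = Q3 − Q1 = 15490.00 − 9908.00 = 5582.00.
Lower fence = Q1 − 1.5·IQR = 9908.00 − 8373.00 = 1535.00.
Upper fence = Q3 + 1.5·IQR = 15490.00 + 8373.00 = 23863.00.
16039 lies within [1535.00, 23863.00].

no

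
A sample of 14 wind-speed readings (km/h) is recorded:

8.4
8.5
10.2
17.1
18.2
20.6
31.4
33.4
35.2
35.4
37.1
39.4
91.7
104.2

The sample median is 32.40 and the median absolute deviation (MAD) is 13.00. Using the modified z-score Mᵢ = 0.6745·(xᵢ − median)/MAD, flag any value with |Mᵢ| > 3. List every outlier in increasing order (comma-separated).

91.7, 104.2

|Mᵢ| > 3 ⇔ |xᵢ − 32.40| > 3·13.00/0.6745 = 57.82.
So outliers lie outside [-25.42, 90.22].
91.7: M = 3.08 → outlier.
104.2: M = 3.73 → outlier.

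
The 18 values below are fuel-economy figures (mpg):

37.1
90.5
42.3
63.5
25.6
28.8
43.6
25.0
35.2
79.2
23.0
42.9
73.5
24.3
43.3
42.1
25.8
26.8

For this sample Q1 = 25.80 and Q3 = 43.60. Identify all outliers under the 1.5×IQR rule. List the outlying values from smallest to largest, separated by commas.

73.5, 79.2, 90.5

IQR = Q3 − Q1 = 43.60 − 25.80 = 17.80.
Lower fence = Q1 − 1.5·IQR = 25.80 − 26.70 = -0.90.
Upper fence = Q3 + 1.5·IQR = 43.60 + 26.70 = 70.30.
73.5 > 70.30 → outlier.
79.2 > 70.30 → outlier.
90.5 > 70.30 → outlier.
All remaining values lie within [-0.90, 70.30].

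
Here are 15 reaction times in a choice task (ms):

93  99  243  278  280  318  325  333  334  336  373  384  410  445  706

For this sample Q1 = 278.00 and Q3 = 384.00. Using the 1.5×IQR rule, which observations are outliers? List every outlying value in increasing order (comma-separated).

93, 99, 706

IQR = Q3 − Q1 = 384.00 − 278.00 = 106.00.
Lower fence = Q1 − 1.5·IQR = 278.00 − 159.00 = 119.00.
Upper fence = Q3 + 1.5·IQR = 384.00 + 159.00 = 543.00.
93 < 119.00 → outlier.
99 < 119.00 → outlier.
706 > 543.00 → outlier.
All remaining values lie within [119.00, 543.00].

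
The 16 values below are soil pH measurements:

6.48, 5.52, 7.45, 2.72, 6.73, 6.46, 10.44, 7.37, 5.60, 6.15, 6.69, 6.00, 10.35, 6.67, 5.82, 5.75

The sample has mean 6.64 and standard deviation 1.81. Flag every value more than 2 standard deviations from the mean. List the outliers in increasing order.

2.72, 10.35, 10.44

Cutoffs at x̄ ± 2s: 6.64 ± 2·1.81 = [3.02, 10.26].
2.72: z = -2.17, |z| > 2 → outlier.
10.35: z = 2.05, |z| > 2 → outlier.
10.44: z = 2.10, |z| > 2 → outlier.
Every other value lies within [3.02, 10.26].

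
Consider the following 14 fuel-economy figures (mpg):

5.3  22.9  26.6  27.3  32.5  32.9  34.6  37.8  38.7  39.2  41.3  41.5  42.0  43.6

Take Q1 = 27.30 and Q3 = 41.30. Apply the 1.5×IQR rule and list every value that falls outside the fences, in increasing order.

IQR = Q3 − Q1 = 41.30 − 27.30 = 14.00.
Lower fence = Q1 − 1.5·IQR = 27.30 − 21.00 = 6.30.
Upper fence = Q3 + 1.5·IQR = 41.30 + 21.00 = 62.30.
5.3 < 6.30 → outlier.
All remaining values lie within [6.30, 62.30].

5.3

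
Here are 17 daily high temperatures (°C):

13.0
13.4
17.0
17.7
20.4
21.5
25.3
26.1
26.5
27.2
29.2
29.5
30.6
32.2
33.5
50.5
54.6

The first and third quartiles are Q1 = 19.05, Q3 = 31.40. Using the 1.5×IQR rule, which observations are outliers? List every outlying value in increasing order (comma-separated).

50.5, 54.6

IQR = Q3 − Q1 = 31.40 − 19.05 = 12.35.
Lower fence = Q1 − 1.5·IQR = 19.05 − 18.525 = 0.525.
Upper fence = Q3 + 1.5·IQR = 31.40 + 18.525 = 49.925.
50.5 > 49.925 → outlier.
54.6 > 49.925 → outlier.
All remaining values lie within [0.525, 49.925].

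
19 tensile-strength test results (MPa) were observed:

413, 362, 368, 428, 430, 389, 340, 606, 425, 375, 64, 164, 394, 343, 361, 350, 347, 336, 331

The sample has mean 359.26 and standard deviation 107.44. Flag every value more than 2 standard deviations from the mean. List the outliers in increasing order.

Cutoffs at x̄ ± 2s: 359.26 ± 2·107.44 = [144.38, 574.14].
64: z = -2.75, |z| > 2 → outlier.
606: z = 2.30, |z| > 2 → outlier.
Every other value lies within [144.38, 574.14].

64, 606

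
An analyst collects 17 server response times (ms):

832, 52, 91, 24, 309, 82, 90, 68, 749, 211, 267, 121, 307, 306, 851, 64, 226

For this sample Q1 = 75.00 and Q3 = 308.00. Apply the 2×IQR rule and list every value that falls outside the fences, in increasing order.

IQR = Q3 − Q1 = 308.00 − 75.00 = 233.00.
Lower fence = Q1 − 2·IQR = 75.00 − 466.00 = -391.00.
Upper fence = Q3 + 2·IQR = 308.00 + 466.00 = 774.00.
832 > 774.00 → outlier.
851 > 774.00 → outlier.
All remaining values lie within [-391.00, 774.00].

832, 851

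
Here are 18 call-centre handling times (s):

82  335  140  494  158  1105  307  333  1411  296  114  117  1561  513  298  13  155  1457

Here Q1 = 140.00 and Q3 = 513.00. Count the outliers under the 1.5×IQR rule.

4

IQR = 373.00; fences at 140.00 − 559.50 = -419.50 and 513.00 + 559.50 = 1072.50.
Outside the cutoffs: 1105, 1411, 1457, 1561.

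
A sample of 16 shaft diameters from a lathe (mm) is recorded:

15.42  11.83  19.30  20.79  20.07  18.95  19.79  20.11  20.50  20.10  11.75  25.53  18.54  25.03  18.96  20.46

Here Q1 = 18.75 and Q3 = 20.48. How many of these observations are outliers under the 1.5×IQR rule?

IQR = 1.73; fences at 18.75 − 2.595 = 16.155 and 20.48 + 2.595 = 23.075.
Outside the cutoffs: 11.75, 11.83, 15.42, 25.03, 25.53.

5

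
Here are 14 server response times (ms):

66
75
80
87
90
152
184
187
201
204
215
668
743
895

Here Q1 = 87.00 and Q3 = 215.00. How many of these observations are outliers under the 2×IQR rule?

IQR = 128.00; fences at 87.00 − 256.00 = -169.00 and 215.00 + 256.00 = 471.00.
Outside the cutoffs: 668, 743, 895.

3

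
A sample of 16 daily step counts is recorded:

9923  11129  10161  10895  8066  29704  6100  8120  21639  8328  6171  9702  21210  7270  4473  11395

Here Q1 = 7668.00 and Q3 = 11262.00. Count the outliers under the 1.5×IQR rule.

3

IQR = 3594.00; fences at 7668.00 − 5391.00 = 2277.00 and 11262.00 + 5391.00 = 16653.00.
Outside the cutoffs: 21210, 21639, 29704.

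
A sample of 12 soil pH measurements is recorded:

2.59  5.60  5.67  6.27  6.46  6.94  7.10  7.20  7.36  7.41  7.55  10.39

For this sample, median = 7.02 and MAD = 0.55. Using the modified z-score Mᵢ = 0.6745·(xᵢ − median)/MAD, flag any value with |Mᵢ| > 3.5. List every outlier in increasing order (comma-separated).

2.59, 10.39

|Mᵢ| > 3.5 ⇔ |xᵢ − 7.02| > 3.5·0.55/0.6745 = 2.85.
So outliers lie outside [4.17, 9.87].
2.59: M = -5.43 → outlier.
10.39: M = 4.13 → outlier.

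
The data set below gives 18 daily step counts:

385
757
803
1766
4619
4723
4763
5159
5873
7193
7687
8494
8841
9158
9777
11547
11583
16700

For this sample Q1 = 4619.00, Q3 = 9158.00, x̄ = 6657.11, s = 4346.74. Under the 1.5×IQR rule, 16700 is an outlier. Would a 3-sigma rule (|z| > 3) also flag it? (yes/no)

z = (16700 − 6657.11) / 4346.74 = 2.31.
|z| = 2.31 ≤ 3.

no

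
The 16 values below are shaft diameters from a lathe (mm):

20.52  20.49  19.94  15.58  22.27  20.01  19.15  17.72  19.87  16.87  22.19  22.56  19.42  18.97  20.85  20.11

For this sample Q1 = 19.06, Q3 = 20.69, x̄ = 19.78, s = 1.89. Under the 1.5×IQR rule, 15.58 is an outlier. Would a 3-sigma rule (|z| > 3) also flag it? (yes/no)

no

z = (15.58 − 19.78) / 1.89 = -2.22.
|z| = 2.22 ≤ 3.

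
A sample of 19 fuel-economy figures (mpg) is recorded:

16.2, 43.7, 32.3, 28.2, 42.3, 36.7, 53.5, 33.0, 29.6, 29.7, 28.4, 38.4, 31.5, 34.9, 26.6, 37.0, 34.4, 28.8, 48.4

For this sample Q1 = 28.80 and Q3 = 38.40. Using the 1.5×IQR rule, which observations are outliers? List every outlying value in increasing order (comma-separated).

IQR = Q3 − Q1 = 38.40 − 28.80 = 9.60.
Lower fence = Q1 − 1.5·IQR = 28.80 − 14.40 = 14.40.
Upper fence = Q3 + 1.5·IQR = 38.40 + 14.40 = 52.80.
53.5 > 52.80 → outlier.
All remaining values lie within [14.40, 52.80].

53.5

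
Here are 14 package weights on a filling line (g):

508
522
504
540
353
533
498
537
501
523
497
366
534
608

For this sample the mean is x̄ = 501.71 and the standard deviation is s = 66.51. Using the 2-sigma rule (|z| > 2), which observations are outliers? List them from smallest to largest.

353, 366

Cutoffs at x̄ ± 2s: 501.71 ± 2·66.51 = [368.69, 634.73].
353: z = -2.24, |z| > 2 → outlier.
366: z = -2.04, |z| > 2 → outlier.
Every other value lies within [368.69, 634.73].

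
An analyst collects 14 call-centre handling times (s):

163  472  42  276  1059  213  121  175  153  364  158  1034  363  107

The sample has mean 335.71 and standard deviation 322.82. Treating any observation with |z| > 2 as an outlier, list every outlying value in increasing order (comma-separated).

1034, 1059

Cutoffs at x̄ ± 2s: 335.71 ± 2·322.82 = [-309.93, 981.35].
1034: z = 2.16, |z| > 2 → outlier.
1059: z = 2.24, |z| > 2 → outlier.
Every other value lies within [-309.93, 981.35].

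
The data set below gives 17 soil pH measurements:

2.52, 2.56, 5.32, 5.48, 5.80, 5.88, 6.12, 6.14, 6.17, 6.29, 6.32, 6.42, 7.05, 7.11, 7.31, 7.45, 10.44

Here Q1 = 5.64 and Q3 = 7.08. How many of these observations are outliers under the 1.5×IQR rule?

IQR = 1.44; fences at 5.64 − 2.16 = 3.48 and 7.08 + 2.16 = 9.24.
Outside the cutoffs: 2.52, 2.56, 10.44.

3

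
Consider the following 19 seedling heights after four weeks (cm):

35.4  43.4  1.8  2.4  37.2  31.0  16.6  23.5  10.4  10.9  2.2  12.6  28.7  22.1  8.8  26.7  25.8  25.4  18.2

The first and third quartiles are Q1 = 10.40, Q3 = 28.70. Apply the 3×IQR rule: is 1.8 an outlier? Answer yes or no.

no

IQR = Q3 − Q1 = 28.70 − 10.40 = 18.30.
Lower fence = Q1 − 3·IQR = 10.40 − 54.90 = -44.50.
Upper fence = Q3 + 3·IQR = 28.70 + 54.90 = 83.60.
1.8 lies within [-44.50, 83.60].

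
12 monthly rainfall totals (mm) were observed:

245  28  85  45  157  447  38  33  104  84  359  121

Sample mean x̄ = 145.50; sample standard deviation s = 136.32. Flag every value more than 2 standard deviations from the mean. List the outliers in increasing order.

Cutoffs at x̄ ± 2s: 145.50 ± 2·136.32 = [-127.14, 418.14].
447: z = 2.21, |z| > 2 → outlier.
Every other value lies within [-127.14, 418.14].

447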